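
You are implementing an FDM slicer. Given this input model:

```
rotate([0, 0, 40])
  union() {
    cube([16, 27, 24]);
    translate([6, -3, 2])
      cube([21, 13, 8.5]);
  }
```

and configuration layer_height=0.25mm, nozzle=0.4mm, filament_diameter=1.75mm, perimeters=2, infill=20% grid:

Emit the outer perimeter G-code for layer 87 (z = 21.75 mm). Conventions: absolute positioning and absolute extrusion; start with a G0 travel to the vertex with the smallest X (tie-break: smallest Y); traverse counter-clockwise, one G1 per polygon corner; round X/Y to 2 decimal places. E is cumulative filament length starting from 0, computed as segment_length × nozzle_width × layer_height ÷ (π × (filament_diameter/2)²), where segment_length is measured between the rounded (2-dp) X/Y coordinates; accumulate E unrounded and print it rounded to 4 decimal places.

G0 X-17.36 Y20.68 Z21.75
G1 X0.00 Y0.00 E1.1226
G1 X12.26 Y10.28 E1.7877
G1 X-5.10 Y30.97 E2.9106
G1 X-17.36 Y20.68 E3.5761

At z = 21.75 mm: the cube is present — its section is the full 16×27 rectangle; the cube at (6, -3) does not reach this height (z outside [2, 10.5]); Merging all regions: only the 16×27 cube is present, so the union is just that shape — 1 connected region; (whole slice rotated 40° about Z — lengths, areas and connectivity unchanged). The outline is a single polygon with 4 vertices. Extrusion per mm of travel: 0.4 × 0.25 / (π × 0.875²) = 0.041575. Accumulating E over each segment gives final E = 3.5761.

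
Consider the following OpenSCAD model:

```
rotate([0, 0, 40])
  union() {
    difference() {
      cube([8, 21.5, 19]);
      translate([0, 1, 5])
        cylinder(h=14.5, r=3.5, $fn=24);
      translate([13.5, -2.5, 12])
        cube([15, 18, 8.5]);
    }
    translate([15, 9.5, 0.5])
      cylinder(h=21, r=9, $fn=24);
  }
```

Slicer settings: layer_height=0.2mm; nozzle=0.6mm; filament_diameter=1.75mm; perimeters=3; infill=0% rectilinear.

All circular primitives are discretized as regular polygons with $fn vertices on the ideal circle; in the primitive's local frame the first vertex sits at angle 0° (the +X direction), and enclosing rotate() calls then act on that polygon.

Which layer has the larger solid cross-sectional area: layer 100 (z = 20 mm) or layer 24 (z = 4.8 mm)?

Layer 100 (z = 20): the cube does not reach this height (z outside [0, 19]); the cylinder at (0, 1) does not reach this height (z outside [5, 19.5]); the cube at (13.5, -2.5) (footprint 15×18) is included at this height (area 270.00 mm²); Subtracting the remaining from the first: the first operand is absent here, so nothing remains; the r=9 cylinder at (15, 9.5) gives a regular 24-gon of circumradius 9 (constant along its height) (area = (24/2)·9.000²·sin(360°/24) = 251.57 mm²); Taking the union: only the r=9 cylinder at (15, 9.5) is present, so the union is just that shape — area = 251.57 mm²; (whole slice rotated 40° about Z — lengths, areas and connectivity unchanged). So its area = 251.57 mm². Layer 24 (z = 4.8): the 8×21.5 cube contributes its full rectangle (area 172.00 mm²); the cylinder at (0, 1) is absent (z outside [5, 19.5]); the cube at (13.5, -2.5) does not reach this height (z outside [12, 20.5]); Taking the first minus the rest: none of the subtracted shapes is present at this height, so the 8×21.5 cube is unchanged — area = 172.00 mm²; the r=9 cylinder at (15, 9.5) contributes a regular 24-gon of circumradius 9 (area = (24/2)·9.000²·sin(360°/24) = 251.57 mm²); Combining (union): the regions partially overlap — summed areas 423.57 mm² minus the doubly-counted overlap 14.82 mm² gives 408.75 mm² — area = 408.75 mm²; (whole slice rotated 40° about Z — lengths, areas and connectivity unchanged). So its area = 408.75 mm². Layer 24 is larger (408.75 vs 251.57 mm²).

layer 24 (z = 4.8 mm)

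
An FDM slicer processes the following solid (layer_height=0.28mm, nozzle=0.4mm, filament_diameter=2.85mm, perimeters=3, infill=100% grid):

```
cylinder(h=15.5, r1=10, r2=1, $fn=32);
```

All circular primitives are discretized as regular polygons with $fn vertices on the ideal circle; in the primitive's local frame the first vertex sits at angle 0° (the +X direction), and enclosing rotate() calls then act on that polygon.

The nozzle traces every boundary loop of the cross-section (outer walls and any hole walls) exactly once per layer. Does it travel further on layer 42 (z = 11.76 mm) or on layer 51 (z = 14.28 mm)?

Layer 42 (z = 11.76): the cone (r1=10→r2=1) has section circumradius 3.172 here — a regular 32-gon (perimeter = 2·32·3.172·sin(180°/32) = 19.90 mm). So its perimeter = 19.90 mm. Layer 51 (z = 14.28): the cone: at t=0.921 of its height the radius interpolates to r₁+(r₂−r₁)t = 1.708, giving a regular 32-gon of that circumradius (perimeter = 2·32·1.708·sin(180°/32) = 10.72 mm). So its perimeter = 10.72 mm. Layer 42 is larger (19.90 vs 10.72 mm).

layer 42 (z = 11.76 mm)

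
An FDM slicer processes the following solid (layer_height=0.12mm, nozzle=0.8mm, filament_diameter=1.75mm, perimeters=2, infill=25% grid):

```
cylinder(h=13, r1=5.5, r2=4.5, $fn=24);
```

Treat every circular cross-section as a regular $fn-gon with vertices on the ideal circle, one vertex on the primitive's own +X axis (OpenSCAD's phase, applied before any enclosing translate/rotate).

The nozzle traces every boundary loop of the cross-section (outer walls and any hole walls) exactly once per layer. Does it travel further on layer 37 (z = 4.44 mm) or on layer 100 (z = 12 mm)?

Layer 37 (z = 4.44): the cone contributes a regular 24-gon of circumradius 5.158 (interpolated between r1=5.5 and r2=4.5 at t=0.342) (perimeter = 2·24·5.158·sin(180°/24) = 32.32 mm). So its perimeter = 32.32 mm. Layer 100 (z = 12): the cone: at t=0.923 of its height the radius interpolates to r₁+(r₂−r₁)t = 4.577, giving a regular 24-gon of that circumradius (perimeter = 2·24·4.577·sin(180°/24) = 28.68 mm). So its perimeter = 28.68 mm. Layer 37 is larger (32.32 vs 28.68 mm).

layer 37 (z = 4.44 mm)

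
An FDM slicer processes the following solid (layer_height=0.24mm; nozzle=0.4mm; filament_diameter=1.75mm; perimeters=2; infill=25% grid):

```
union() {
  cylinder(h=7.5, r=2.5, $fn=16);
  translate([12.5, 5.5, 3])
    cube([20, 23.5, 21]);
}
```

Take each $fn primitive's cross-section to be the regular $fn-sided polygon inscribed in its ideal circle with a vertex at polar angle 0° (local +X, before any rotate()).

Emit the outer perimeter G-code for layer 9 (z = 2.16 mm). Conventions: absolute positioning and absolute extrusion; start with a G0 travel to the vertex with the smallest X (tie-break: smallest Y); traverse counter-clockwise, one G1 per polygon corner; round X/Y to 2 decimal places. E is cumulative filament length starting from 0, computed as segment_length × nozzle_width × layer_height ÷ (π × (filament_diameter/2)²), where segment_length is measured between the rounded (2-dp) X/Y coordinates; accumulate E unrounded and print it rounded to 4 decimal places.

At z = 2.16 mm: the cylinder: section is a regular 16-gon, circumradius r=2.5; the cube at (12.5, 5.5) is not intersected at this z (z outside [3, 24]); Combining (union): only the r=2.5 cylinder is present, so the union is just that shape — 1 connected region. The outline is a single polygon with 16 vertices. Extrusion per mm of travel: 0.4 × 0.24 / (π × 0.875²) = 0.039912. Accumulating E over each segment gives final E = 0.6233.

G0 X-2.50 Y0.00 Z2.16
G1 X-2.31 Y-0.96 E0.0391
G1 X-1.77 Y-1.77 E0.0779
G1 X-0.96 Y-2.31 E0.1168
G1 X0.00 Y-2.50 E0.1558
G1 X0.96 Y-2.31 E0.1949
G1 X1.77 Y-1.77 E0.2337
G1 X2.31 Y-0.96 E0.2726
G1 X2.50 Y0.00 E0.3117
G1 X2.31 Y0.96 E0.3507
G1 X1.77 Y1.77 E0.3896
G1 X0.96 Y2.31 E0.4284
G1 X0.00 Y2.50 E0.4675
G1 X-0.96 Y2.31 E0.5065
G1 X-1.77 Y1.77 E0.5454
G1 X-2.31 Y0.96 E0.5842
G1 X-2.50 Y0.00 E0.6233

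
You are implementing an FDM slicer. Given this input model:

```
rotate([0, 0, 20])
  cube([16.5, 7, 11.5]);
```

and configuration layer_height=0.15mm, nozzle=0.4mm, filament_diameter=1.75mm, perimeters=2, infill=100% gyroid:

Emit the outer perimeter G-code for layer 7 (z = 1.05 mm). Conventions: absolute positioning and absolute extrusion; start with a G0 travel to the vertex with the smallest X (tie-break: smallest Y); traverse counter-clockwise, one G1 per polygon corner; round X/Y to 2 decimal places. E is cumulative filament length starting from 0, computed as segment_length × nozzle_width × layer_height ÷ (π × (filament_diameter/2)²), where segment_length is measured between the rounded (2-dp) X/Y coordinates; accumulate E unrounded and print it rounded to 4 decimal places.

G0 X-2.39 Y6.58 Z1.05
G1 X0.00 Y0.00 E0.1746
G1 X15.50 Y5.64 E0.5861
G1 X13.11 Y12.22 E0.7607
G1 X-2.39 Y6.58 E1.1722

At z = 1.05 mm: the 16.5×7 cube contributes its full rectangle; (whole slice rotated 20° about Z — lengths, areas and connectivity unchanged). The outline is a single polygon with 4 vertices. Extrusion per mm of travel: 0.4 × 0.15 / (π × 0.875²) = 0.024945. Accumulating E over each segment gives final E = 1.1722.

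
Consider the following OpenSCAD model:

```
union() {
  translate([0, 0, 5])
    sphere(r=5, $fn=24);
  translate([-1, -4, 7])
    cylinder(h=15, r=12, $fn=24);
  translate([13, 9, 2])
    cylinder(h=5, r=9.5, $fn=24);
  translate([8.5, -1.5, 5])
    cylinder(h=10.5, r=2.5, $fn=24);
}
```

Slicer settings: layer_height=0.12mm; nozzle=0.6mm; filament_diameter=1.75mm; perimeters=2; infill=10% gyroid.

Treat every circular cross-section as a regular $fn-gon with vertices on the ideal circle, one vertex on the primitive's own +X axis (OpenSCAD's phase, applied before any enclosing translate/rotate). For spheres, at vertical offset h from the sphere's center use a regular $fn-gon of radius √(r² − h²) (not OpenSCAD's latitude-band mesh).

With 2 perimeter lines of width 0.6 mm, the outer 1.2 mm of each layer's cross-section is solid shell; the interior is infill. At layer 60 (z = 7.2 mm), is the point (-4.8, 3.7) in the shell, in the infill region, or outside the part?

At z = 7.2 mm: the r=5 sphere contributes a regular 24-gon of circumradius √(5²−2.2²) = 4.490; the r=12 cylinder at (-1, -4) contributes a regular 24-gon of circumradius 12; the cylinder at (13, 9) does not reach this height (z outside [2, 7]); the r=2.5 cylinder at (8.5, -1.5) contributes a regular 24-gon of circumradius 2.5; Combining (union): the regions partially overlap (shared area 81.28 mm²), so overlapping operands fuse into one piece — 1 connected region. Overall, the cross-section is a single solid region. The nearest boundary edge runs (-7.00, 6.39)→(-4.11, 7.59); distance from the point to it = 3.33 mm. The point is inside the cross-section and 3.33 mm from the nearest boundary — more than the 1.2 mm shell width (2 × 0.6), so it's in the infill interior.

infill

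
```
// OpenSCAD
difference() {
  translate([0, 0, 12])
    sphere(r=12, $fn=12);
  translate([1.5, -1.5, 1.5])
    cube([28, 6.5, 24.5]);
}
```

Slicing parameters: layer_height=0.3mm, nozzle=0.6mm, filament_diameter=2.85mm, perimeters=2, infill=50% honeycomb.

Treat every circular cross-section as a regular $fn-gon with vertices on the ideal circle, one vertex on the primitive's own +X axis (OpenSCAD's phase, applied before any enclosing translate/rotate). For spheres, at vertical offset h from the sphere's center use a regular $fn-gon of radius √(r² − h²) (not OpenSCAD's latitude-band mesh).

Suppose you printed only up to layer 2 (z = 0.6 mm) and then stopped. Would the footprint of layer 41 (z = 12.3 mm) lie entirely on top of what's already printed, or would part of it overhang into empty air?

Compare the two slices. At z = 0.6: the r=12 sphere contributes a regular 12-gon of circumradius √(12²−11.4²) = 3.747 (area = (12/2)·3.747²·sin(360°/12) = 42.12 mm²); the cube at (1.5, -1.5) is absent (z outside [1.5, 26]); Taking the first minus the rest: none of the subtracted shapes is present at this height, so the r=12 sphere is unchanged — area = 42.12 mm². At z = 12.3: the r=12 sphere contributes a regular 12-gon of circumradius √(12²−0.3²) = 11.996 (area = (12/2)·11.996²·sin(360°/12) = 431.73 mm²); the 28×6.5 cube at (1.5, -1.5) contributes its full rectangle (area 182.00 mm²); Subtracting the remaining from the first: starting from the r=12 sphere (431.73 mm²), the 28×6.5 cube at (1.5, -1.5) partially overlaps it — only the 64.57 mm² overlap (of its 182.00 mm²) is removed, clipping the outline — area = 367.16 mm². Checking containment: at z = 12.3 the cross-section extends beyond the z = 0.6 cross-section by about 333.32 mm².

part overhangs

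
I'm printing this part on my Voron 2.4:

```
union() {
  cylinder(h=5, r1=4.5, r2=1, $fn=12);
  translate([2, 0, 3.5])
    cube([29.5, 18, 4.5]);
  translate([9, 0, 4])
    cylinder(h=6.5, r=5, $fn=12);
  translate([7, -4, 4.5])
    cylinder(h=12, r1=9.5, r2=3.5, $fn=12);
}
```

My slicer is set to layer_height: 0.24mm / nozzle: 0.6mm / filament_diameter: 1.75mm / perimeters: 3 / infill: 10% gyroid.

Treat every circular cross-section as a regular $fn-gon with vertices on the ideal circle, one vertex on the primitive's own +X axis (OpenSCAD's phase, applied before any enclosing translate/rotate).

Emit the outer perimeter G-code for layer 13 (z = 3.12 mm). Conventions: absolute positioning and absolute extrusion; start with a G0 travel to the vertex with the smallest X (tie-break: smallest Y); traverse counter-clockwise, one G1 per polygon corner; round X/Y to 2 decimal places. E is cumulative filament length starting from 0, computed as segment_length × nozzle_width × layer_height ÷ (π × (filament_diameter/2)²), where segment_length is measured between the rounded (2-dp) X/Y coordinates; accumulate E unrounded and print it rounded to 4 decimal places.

G0 X-2.32 Y0.00 Z3.12
G1 X-2.01 Y-1.16 E0.0719
G1 X-1.16 Y-2.01 E0.1439
G1 X0.00 Y-2.32 E0.2157
G1 X1.16 Y-2.01 E0.2876
G1 X2.01 Y-1.16 E0.3596
G1 X2.32 Y0.00 E0.4315
G1 X2.01 Y1.16 E0.5034
G1 X1.16 Y2.01 E0.5753
G1 X0.00 Y2.32 E0.6472
G1 X-1.16 Y2.01 E0.7191
G1 X-2.01 Y1.16 E0.7911
G1 X-2.32 Y0.00 E0.8629

At z = 3.12 mm: the cone contributes a regular 12-gon of circumradius 2.316 (interpolated between r1=4.5 and r2=1 at t=0.624); the cube at (2, 0) is not intersected at this z (z outside [3.5, 8]); the cylinder at (9, 0) is absent (z outside [4, 10.5]); the cone at (7, -4) is absent (z outside [4.5, 16.5]); Combining (union): only the cone is present, so the union is just that shape — 1 connected region. The outline is a single polygon with 12 vertices. Extrusion per mm of travel: 0.6 × 0.24 / (π × 0.875²) = 0.059868. Accumulating E over each segment gives final E = 0.8629.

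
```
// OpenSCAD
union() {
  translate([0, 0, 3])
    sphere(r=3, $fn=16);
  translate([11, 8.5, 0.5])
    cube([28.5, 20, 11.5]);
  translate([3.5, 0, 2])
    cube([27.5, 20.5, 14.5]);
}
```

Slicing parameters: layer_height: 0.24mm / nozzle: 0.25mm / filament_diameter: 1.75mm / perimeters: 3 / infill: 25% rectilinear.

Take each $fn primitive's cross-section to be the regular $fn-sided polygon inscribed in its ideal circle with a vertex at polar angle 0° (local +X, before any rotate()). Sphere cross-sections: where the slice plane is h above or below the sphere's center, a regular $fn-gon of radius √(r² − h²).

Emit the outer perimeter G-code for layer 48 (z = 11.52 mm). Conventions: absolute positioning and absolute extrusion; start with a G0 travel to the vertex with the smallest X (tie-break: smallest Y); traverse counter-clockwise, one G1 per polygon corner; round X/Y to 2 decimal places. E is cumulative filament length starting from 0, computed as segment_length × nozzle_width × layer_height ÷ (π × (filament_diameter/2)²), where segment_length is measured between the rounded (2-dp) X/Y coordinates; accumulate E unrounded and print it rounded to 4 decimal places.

At z = 11.52 mm: the sphere does not reach this height (|z−center|=8.520 > r=3); the cube at (11, 8.5) (footprint 28.5×20) is included at this height; the 27.5×20.5 cube at (3.5, 0) contributes its full rectangle; Combining (union): the regions partially overlap (shared area 240.00 mm²), so overlapping operands fuse into one piece — 1 connected region. The outline is a single polygon with 8 vertices. Extrusion per mm of travel: 0.25 × 0.24 / (π × 0.875²) = 0.024945. Accumulating E over each segment gives final E = 3.2179.

G0 X3.50 Y0.00 Z11.52
G1 X31.00 Y0.00 E0.6860
G1 X31.00 Y8.50 E0.8980
G1 X39.50 Y8.50 E1.1101
G1 X39.50 Y28.50 E1.6090
G1 X11.00 Y28.50 E2.3199
G1 X11.00 Y20.50 E2.5195
G1 X3.50 Y20.50 E2.7065
G1 X3.50 Y0.00 E3.2179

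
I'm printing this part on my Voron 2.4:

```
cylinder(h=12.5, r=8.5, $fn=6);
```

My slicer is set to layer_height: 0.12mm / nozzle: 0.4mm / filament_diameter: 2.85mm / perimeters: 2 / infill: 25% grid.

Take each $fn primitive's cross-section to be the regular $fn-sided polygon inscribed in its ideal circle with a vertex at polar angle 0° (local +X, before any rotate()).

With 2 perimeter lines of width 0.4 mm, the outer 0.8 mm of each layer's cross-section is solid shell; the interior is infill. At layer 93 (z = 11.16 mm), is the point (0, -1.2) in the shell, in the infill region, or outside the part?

At z = 11.16 mm: the r=8.5 cylinder contributes a regular 6-gon of circumradius 8.5. Overall, the cross-section is a single solid region. The nearest boundary edge runs (-4.25, -7.36)→(4.25, -7.36); distance from the point to it = 6.16 mm. The point is inside the cross-section and 6.16 mm from the nearest boundary — more than the 0.8 mm shell width (2 × 0.4), so it's in the infill interior.

infill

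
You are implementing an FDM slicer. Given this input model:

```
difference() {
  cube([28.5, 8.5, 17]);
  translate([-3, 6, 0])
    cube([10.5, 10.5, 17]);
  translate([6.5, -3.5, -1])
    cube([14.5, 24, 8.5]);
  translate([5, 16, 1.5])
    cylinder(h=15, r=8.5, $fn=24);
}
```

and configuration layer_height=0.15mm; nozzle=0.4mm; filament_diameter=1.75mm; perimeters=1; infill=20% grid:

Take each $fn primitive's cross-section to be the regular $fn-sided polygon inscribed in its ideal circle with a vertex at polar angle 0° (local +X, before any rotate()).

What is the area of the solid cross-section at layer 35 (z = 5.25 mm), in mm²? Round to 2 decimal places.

At z = 5.25 mm: the cube (footprint 28.5×8.5) is included at this height (area 242.25 mm²); the cube at (-3, 6) (footprint 10.5×10.5) is included at this height (area 110.25 mm²); the cube at (6.5, -3.5) (footprint 14.5×24) is included at this height (area 348.00 mm²); the cylinder at (5, 16): section is a regular 24-gon, circumradius r=8.5 (area = (24/2)·8.500²·sin(360°/24) = 224.40 mm²); Subtracting the remaining from the first: starting from the 28.5×8.5 cube (242.25 mm²), the 10.5×10.5 cube at (-3, 6) partially overlaps it — only the 18.75 mm² overlap (of its 110.25 mm²) is removed, clipping the outline; the 14.5×24 cube at (6.5, -3.5) partially overlaps it — only the 120.75 mm² overlap (of its 348.00 mm²) is removed, clipping the outline; the r=8.5 cylinder at (5, 16) misses the remaining region (no effect) — area = 102.75 mm². Overall, the cross-section has 2 separate islands. Net area = 102.75 mm².

102.75 mm²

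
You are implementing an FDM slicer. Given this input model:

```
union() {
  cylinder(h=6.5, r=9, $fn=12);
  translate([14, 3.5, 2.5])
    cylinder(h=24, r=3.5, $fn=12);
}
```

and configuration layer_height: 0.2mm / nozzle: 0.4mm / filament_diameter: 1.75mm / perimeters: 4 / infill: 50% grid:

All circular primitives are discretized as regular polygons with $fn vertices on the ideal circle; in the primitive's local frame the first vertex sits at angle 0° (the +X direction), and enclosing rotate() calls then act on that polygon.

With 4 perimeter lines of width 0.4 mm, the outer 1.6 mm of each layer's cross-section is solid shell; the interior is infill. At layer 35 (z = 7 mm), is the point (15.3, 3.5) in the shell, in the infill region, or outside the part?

At z = 7 mm: the cylinder is absent (z outside [0, 6.5]); the r=3.5 cylinder at (14, 3.5) contributes a regular 12-gon of circumradius 3.5; Merging all regions: only the r=3.5 cylinder at (14, 3.5) is present, so the union is just that shape — 1 connected region. Overall, the cross-section is a single solid region. The nearest boundary edge runs (17.50, 3.50)→(17.03, 5.25); distance from the point to it = 2.13 mm. The point is inside the cross-section and 2.13 mm from the nearest boundary — more than the 1.6 mm shell width (4 × 0.4), so it's in the infill interior.

infill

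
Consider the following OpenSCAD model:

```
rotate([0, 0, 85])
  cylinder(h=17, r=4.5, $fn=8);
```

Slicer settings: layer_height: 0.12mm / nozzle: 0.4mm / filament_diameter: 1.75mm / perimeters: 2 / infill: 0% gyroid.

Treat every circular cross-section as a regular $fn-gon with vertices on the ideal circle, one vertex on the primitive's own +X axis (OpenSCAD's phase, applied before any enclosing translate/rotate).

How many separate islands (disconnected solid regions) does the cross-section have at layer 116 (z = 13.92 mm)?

1

At z = 13.92 mm: the cylinder: section is a regular 8-gon, circumradius r=4.5; (rotated 85° about Z; rotation is an isometry so areas/perimeters/island counts are preserved). Overall, the cross-section is a single solid region. Island count = 1.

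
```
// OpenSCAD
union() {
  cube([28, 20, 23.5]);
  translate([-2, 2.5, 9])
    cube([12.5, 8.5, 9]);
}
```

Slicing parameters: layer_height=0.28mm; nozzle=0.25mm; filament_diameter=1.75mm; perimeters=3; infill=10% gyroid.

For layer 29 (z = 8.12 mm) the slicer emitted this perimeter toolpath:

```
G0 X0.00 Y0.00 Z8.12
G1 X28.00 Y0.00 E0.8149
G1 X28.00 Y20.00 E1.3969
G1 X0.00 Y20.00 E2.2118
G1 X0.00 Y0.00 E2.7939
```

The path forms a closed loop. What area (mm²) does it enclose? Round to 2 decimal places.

Apply the shoelace formula to the sequence of (X, Y) vertices; enclosed area = 560.00 mm².

560.00 mm²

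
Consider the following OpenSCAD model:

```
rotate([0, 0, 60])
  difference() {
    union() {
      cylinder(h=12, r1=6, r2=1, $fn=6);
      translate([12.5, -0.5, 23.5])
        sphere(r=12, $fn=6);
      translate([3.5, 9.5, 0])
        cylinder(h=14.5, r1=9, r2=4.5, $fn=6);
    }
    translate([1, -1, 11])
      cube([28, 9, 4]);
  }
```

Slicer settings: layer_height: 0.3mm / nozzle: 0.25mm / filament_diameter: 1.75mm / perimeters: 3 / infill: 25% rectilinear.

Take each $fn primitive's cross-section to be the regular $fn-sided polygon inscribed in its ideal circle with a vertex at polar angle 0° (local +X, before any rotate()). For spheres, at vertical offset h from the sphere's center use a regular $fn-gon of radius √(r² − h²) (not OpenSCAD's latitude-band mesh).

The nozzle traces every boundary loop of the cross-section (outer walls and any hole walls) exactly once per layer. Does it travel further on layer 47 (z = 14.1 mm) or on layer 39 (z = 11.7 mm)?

Layer 47 (z = 14.1): the cone is absent (z outside [0, 12]); the sphere at (12.5, -0.5): section is a regular 6-gon, circumradius = √(r²−h²) = √(12²−9.4²) = 7.459 (perimeter = 2·6·7.459·sin(180°/6) = 44.76 mm); the cone at (3.5, 9.5) (r1=9→r2=4.5) has section circumradius 4.624 here — a regular 6-gon (perimeter = 2·6·4.624·sin(180°/6) = 27.74 mm); Merging all regions: the 2 present regions are separate (no shared area or edge), so areas and boundary lengths simply add and each stays a separate island — boundary = 72.50 mm; the cube at (1, -1) is present — its section is the full 28×9 rectangle (perimeter 74.00 mm); Taking the first minus the rest: starting from the result so far, the 28×9 cube at (1, -1) partially overlaps it — only the 93.43 mm² overlap (of its 252.00 mm²) is removed, clipping the outline — boundary = 63.85 mm; (whole slice rotated 60° about Z — lengths, areas and connectivity unchanged). So its perimeter = 63.85 mm. Layer 39 (z = 11.7): the cone: at t=0.975 of its height the radius interpolates to r₁+(r₂−r₁)t = 1.125, giving a regular 6-gon of that circumradius (perimeter = 2·6·1.125·sin(180°/6) = 6.75 mm); the r=12 sphere at (12.5, -0.5) slices to a regular 6-gon of circumradius 2.182 (√(r²−h²) with h=11.8 from center) (perimeter = 2·6·2.182·sin(180°/6) = 13.09 mm); the cone at (3.5, 9.5) (r1=9→r2=4.5) has section circumradius 5.369 here — a regular 6-gon (perimeter = 2·6·5.369·sin(180°/6) = 32.21 mm); Merging all regions: the 3 present regions are separate (no shared area or edge), so areas and boundary lengths simply add and each stays a separate island — boundary = 52.05 mm; the 28×9 cube at (1, -1) contributes its full rectangle (perimeter 74.00 mm); Taking the first minus the rest: starting from the result so far, the 28×9 cube at (1, -1) partially overlaps it — only the 27.44 mm² overlap (of its 252.00 mm²) is removed, clipping the outline — boundary = 49.40 mm; (whole slice rotated 60° about Z — lengths, areas and connectivity unchanged). So its perimeter = 49.40 mm. Layer 47 is larger (63.85 vs 49.40 mm).

layer 47 (z = 14.1 mm)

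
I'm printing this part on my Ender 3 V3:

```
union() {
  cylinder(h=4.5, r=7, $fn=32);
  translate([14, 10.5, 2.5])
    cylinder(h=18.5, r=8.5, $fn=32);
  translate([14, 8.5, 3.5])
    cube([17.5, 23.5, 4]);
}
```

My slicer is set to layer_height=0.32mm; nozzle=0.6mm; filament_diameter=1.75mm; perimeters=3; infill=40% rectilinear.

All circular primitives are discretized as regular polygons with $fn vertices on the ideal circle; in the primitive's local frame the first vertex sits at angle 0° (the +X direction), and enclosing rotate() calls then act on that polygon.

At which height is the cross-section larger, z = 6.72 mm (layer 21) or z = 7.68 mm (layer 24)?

layer 21 (z = 6.72 mm)

Layer 21 (z = 6.72): the cylinder does not reach this height (z outside [0, 4.5]); the r=8.5 cylinder at (14, 10.5) gives a regular 32-gon of circumradius 8.5 (constant along its height) (area = (32/2)·8.500²·sin(360°/32) = 225.52 mm²); the 17.5×23.5 cube at (14, 8.5) contributes its full rectangle (area 411.25 mm²); Combining (union): the regions partially overlap — summed areas 636.77 mm² minus the doubly-counted overlap 73.17 mm² gives 563.60 mm² — area = 563.60 mm². So its area = 563.60 mm². Layer 24 (z = 7.68): the cylinder is not intersected at this z (z outside [0, 4.5]); the cylinder at (14, 10.5): section is a regular 32-gon, circumradius r=8.5 (area = (32/2)·8.500²·sin(360°/32) = 225.52 mm²); the cube at (14, 8.5) is not intersected at this z (z outside [3.5, 7.5]); Combining (union): only the r=8.5 cylinder at (14, 10.5) is present, so the union is just that shape — area = 225.52 mm². So its area = 225.52 mm². Layer 21 is larger (563.60 vs 225.52 mm²).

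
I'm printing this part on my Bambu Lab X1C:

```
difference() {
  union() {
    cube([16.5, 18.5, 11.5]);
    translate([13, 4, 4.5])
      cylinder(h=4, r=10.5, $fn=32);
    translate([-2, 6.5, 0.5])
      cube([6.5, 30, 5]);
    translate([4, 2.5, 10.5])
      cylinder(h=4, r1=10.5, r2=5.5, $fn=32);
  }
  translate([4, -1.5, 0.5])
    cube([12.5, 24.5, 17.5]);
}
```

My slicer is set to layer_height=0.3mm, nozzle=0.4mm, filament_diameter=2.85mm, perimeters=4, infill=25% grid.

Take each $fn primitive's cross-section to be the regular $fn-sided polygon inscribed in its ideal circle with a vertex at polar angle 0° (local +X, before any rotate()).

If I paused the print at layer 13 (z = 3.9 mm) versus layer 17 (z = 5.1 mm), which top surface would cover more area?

layer 17 (z = 5.1 mm)

Layer 13 (z = 3.9): the 16.5×18.5 cube contributes its full rectangle (area 305.25 mm²); the cylinder at (13, 4) does not reach this height (z outside [4.5, 8.5]); the cube at (-2, 6.5) is present — its section is the full 6.5×30 rectangle (area 195.00 mm²); the cone at (4, 2.5) is not intersected at this z (z outside [10.5, 14.5]); Taking the union: the regions partially overlap — summed areas 500.25 mm² minus the doubly-counted overlap 54.00 mm² gives 446.25 mm² — area = 446.25 mm²; the cube at (4, -1.5) (footprint 12.5×24.5) is included at this height (area 306.25 mm²); After the difference (first − rest): starting from that combined region (446.25 mm²), the 12.5×24.5 cube at (4, -1.5) partially overlaps it — only the 233.50 mm² overlap (of its 306.25 mm²) is removed, clipping the outline — area = 212.75 mm². So its area = 212.75 mm². Layer 17 (z = 5.1): the cube is present — its section is the full 16.5×18.5 rectangle (area 305.25 mm²); the r=10.5 cylinder at (13, 4) contributes a regular 32-gon of circumradius 10.5 (area = (32/2)·10.500²·sin(360°/32) = 344.14 mm²); the cube at (-2, 6.5) (footprint 6.5×30) is included at this height (area 195.00 mm²); the cone at (4, 2.5) is absent (z outside [10.5, 14.5]); Combining (union): the regions partially overlap — summed areas 844.39 mm² minus the doubly-counted overlap 230.79 mm² gives 613.60 mm² — area = 613.60 mm²; the cube at (4, -1.5) is present — its section is the full 12.5×24.5 rectangle (area 306.25 mm²); After the difference (first − rest): starting from that combined region (613.60 mm²), the 12.5×24.5 cube at (4, -1.5) partially overlaps it — only the 252.24 mm² overlap (of its 306.25 mm²) is removed, clipping the outline — area = 361.36 mm². So its area = 361.36 mm². Layer 17 is larger (361.36 vs 212.75 mm²).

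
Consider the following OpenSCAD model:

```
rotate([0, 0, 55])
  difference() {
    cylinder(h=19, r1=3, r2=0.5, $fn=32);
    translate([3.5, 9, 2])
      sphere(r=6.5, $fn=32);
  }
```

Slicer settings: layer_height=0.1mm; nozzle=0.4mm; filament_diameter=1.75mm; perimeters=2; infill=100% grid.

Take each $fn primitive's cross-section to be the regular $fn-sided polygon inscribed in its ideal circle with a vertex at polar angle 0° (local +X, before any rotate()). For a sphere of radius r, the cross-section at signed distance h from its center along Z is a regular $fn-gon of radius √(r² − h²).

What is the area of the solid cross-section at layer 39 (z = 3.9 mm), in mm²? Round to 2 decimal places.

19.30 mm²

At z = 3.9 mm: the cone (r1=3→r2=0.5) has section circumradius 2.487 here — a regular 32-gon (area = (32/2)·2.487²·sin(360°/32) = 19.30 mm²); the sphere at (3.5, 9): section is a regular 32-gon, circumradius = √(r²−h²) = √(6.5²−1.9²) = 6.216 (area = (32/2)·6.216²·sin(360°/32) = 120.61 mm²); Taking the first minus the rest: starting from the cone (19.30 mm²), the r=6.5 sphere at (3.5, 9) misses the remaining region (no effect) — area = 19.30 mm²; (whole slice rotated 55° about Z — lengths, areas and connectivity unchanged). Overall, the cross-section is a single solid region. Net area = 19.30 mm².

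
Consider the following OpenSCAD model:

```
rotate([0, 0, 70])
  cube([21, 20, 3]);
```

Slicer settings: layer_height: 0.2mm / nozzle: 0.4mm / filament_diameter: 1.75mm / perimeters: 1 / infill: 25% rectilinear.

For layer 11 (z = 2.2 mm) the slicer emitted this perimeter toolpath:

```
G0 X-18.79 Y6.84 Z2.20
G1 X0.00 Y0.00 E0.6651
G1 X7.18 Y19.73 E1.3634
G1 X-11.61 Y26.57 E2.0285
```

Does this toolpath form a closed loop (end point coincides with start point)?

no

Start point (G0): (-18.79, 6.84). End point (last G1): the path does not return to the start — open.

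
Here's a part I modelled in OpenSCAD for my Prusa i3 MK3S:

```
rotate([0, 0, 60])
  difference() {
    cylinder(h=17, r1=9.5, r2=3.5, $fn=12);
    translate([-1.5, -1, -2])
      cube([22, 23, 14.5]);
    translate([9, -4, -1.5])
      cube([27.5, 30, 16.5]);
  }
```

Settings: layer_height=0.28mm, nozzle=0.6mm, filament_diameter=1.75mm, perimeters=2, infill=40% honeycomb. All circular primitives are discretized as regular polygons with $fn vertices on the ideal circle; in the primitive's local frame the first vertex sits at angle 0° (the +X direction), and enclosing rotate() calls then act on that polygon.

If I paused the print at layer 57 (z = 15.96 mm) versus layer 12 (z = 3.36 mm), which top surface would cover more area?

layer 12 (z = 3.36 mm)

Layer 57 (z = 15.96): the cone contributes a regular 12-gon of circumradius 3.867 (interpolated between r1=9.5 and r2=3.5 at t=0.939) (area = (12/2)·3.867²·sin(360°/12) = 44.86 mm²); the cube at (-1.5, -1) is absent (z outside [-2, 12.5]); the cube at (9, -4) is absent (z outside [-1.5, 15]); After the difference (first − rest): none of the subtracted shapes is present at this height, so the cone is unchanged — area = 44.86 mm²; (rotated 60° about Z; rotation is an isometry so areas/perimeters/island counts are preserved). So its area = 44.86 mm². Layer 12 (z = 3.36): the cone (r1=9.5→r2=3.5) has section circumradius 8.314 here — a regular 12-gon (area = (12/2)·8.314²·sin(360°/12) = 207.37 mm²); the 22×23 cube at (-1.5, -1) contributes its full rectangle (area 506.00 mm²); the cube at (9, -4) is present — its section is the full 27.5×30 rectangle (area 825.00 mm²); Taking the first minus the rest: starting from the cone (207.37 mm²), the 22×23 cube at (-1.5, -1) partially overlaps it — only the 73.69 mm² overlap (of its 506.00 mm²) is removed, clipping the outline; the 27.5×30 cube at (9, -4) misses the remaining region (no effect) — area = 133.68 mm²; (whole slice rotated 60° about Z — lengths, areas and connectivity unchanged). So its area = 133.68 mm². Layer 12 is larger (133.68 vs 44.86 mm²).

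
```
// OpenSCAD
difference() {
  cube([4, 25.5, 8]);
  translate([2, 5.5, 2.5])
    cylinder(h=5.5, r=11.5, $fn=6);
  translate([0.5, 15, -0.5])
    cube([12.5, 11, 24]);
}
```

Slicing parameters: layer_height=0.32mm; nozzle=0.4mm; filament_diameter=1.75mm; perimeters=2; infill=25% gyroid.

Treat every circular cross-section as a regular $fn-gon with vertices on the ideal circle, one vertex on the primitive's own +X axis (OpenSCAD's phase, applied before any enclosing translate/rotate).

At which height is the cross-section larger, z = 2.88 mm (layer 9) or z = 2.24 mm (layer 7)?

Layer 9 (z = 2.88): the cube (footprint 4×25.5) is included at this height (area 102.00 mm²); the cylinder at (2, 5.5): section is a regular 6-gon, circumradius r=11.5 (area = (6/2)·11.500²·sin(360°/6) = 343.60 mm²); the cube at (0.5, 15) is present — its section is the full 12.5×11 rectangle (area 137.50 mm²); Subtracting the remaining from the first: starting from the 4×25.5 cube (102.00 mm²), the r=11.5 cylinder at (2, 5.5) partially overlaps it — only the 61.84 mm² overlap (of its 343.60 mm²) is removed, clipping the outline; the 12.5×11 cube at (0.5, 15) partially overlaps it — only the 35.14 mm² overlap (of its 137.50 mm²) is removed, clipping the outline — area = 5.02 mm². So its area = 5.02 mm². Layer 7 (z = 2.24): the 4×25.5 cube contributes its full rectangle (area 102.00 mm²); the cylinder at (2, 5.5) is absent (z outside [2.5, 8]); the 12.5×11 cube at (0.5, 15) contributes its full rectangle (area 137.50 mm²); Taking the first minus the rest: starting from the 4×25.5 cube (102.00 mm²), the 12.5×11 cube at (0.5, 15) partially overlaps it — only the 36.75 mm² overlap (of its 137.50 mm²) is removed, clipping the outline — area = 65.25 mm². So its area = 65.25 mm². Layer 7 is larger (65.25 vs 5.02 mm²).

layer 7 (z = 2.24 mm)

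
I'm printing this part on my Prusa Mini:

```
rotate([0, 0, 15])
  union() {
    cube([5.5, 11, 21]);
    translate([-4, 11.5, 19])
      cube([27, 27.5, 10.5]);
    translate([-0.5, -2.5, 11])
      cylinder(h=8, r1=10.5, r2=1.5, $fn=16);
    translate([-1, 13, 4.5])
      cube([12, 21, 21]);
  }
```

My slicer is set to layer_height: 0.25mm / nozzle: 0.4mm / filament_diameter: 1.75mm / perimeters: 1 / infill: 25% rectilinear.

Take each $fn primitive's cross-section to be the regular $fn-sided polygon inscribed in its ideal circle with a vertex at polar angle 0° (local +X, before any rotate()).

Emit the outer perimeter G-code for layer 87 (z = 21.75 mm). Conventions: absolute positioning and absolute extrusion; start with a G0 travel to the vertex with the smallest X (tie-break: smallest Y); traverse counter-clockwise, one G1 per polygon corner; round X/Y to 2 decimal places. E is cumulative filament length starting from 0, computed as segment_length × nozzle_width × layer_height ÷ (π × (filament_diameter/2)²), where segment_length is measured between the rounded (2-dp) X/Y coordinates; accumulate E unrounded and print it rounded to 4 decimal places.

At z = 21.75 mm: the cube is not intersected at this z (z outside [0, 21]); the cube at (-4, 11.5) (footprint 27×27.5) is included at this height; the cone at (-0.5, -2.5) does not reach this height (z outside [11, 19]); the cube at (-1, 13) is present — its section is the full 12×21 rectangle; Combining (union): the 12×21 cube at (-1, 13) lies entirely inside the 27×27.5 cube at (-4, 11.5), so the union is just the 27×27.5 cube at (-4, 11.5) — 1 connected region; (rotated 15° about Z; rotation is an isometry so areas/perimeters/island counts are preserved). The outline is a single polygon with 4 vertices. Extrusion per mm of travel: 0.4 × 0.25 / (π × 0.875²) = 0.041575. Accumulating E over each segment gives final E = 4.5318.

G0 X-13.96 Y36.64 Z21.75
G1 X-6.84 Y10.07 E1.1436
G1 X19.24 Y17.06 E2.2662
G1 X12.12 Y43.62 E3.4094
G1 X-13.96 Y36.64 E4.5318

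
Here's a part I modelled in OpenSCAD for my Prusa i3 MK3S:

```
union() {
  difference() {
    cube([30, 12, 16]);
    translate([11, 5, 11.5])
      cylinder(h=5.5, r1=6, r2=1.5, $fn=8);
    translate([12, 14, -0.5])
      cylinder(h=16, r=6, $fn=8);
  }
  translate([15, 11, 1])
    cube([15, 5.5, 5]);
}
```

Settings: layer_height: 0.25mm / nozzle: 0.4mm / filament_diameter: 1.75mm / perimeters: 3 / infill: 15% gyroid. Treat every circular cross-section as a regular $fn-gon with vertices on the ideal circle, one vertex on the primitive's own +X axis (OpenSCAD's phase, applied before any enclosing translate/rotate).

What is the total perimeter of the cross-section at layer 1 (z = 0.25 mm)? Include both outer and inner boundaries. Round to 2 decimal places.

87.70 mm

At z = 0.25 mm: the cube (footprint 30×12) is included at this height (perimeter 84.00 mm); the cone at (11, 5) is absent (z outside [11.5, 17]); the r=6 cylinder at (12, 14) gives a regular 8-gon of circumradius 6 (constant along its height) (perimeter = 2·8·6.000·sin(180°/8) = 36.74 mm); Taking the first minus the rest: starting from the 30×12 cube, the r=6 cylinder at (12, 14) partially overlaps it — only the 28.57 mm² overlap (of its 101.82 mm²) is removed, clipping the outline — boundary = 87.70 mm; the cube at (15, 11) is absent (z outside [1, 6]); Combining (union): only that combined region is present, so the union is just that shape — boundary = 87.70 mm. Overall, the cross-section is a single solid region. Total boundary length (outer) = 87.70 mm.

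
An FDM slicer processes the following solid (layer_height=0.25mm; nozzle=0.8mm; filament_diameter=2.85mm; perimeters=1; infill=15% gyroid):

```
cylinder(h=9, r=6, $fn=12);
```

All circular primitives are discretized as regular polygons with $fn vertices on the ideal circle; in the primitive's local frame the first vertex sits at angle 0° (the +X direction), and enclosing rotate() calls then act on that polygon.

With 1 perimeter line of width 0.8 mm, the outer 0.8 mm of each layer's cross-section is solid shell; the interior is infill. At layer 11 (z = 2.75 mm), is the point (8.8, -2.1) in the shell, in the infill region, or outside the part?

outside

At z = 2.75 mm: the r=6 cylinder contributes a regular 12-gon of circumradius 6. Overall, the cross-section is a single solid region. The nearest boundary edge runs (5.20, -3.00)→(6.00, 0.00); distance from the point to it = 3.25 mm. The point is not inside any of the regions above, so it lies outside the cross-section (3.25 mm from the nearest boundary).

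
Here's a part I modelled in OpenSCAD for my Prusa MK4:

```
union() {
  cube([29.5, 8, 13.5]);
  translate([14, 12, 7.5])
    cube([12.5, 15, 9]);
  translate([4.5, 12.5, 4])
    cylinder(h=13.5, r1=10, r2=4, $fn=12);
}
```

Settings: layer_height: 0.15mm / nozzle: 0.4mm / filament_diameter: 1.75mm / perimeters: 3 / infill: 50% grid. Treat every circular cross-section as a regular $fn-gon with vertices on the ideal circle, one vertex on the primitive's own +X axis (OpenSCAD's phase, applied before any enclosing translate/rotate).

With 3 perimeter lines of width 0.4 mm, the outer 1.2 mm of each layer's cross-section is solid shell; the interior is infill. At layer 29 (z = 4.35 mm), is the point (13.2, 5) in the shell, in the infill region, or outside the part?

infill

At z = 4.35 mm: the 29.5×8 cube contributes its full rectangle; the cube at (14, 12) is not intersected at this z (z outside [7.5, 16.5]); the cone at (4.5, 12.5) (r1=10→r2=4) has section circumradius 9.844 here — a regular 12-gon; Combining (union): the regions partially overlap (shared area 52.43 mm²), so overlapping operands fuse into one piece — 1 connected region. Overall, the cross-section is a single solid region. The nearest boundary edge runs (13.14, 8.00)→(29.50, 8.00); distance from the point to it = 3.00 mm. The point is inside the cross-section and 3.00 mm from the nearest boundary — more than the 1.2 mm shell width (3 × 0.4), so it's in the infill interior.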